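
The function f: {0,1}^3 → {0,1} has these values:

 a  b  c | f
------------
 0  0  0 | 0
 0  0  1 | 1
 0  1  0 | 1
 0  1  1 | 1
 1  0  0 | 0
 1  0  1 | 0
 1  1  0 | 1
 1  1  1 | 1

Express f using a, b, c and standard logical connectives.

f is 0 on only 3 rows — (0,0,0), (1,0,0), (1,0,1). Writing each as a minterm (¬a·¬b·¬c, a·¬b·¬c, a·¬b·c) and OR-ing them characterizes exactly where f=0, so f is the negation of that disjunction.

f(a, b, c) = ((((a' · b') · c') + ((a · b') · c')) + ((a · b') · c))'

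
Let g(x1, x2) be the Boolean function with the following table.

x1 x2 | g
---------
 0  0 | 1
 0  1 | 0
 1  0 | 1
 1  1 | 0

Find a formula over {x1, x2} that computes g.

Collect the rows where g=1 — (0,0), (1,0) — and write one minterm per row: ¬x1·¬x2, x1·¬x2. Their union (logical OR) reproduces the table exactly.

g(x1, x2) = (¬x1 ∧ ¬x2) ∨ (x1 ∧ ¬x2)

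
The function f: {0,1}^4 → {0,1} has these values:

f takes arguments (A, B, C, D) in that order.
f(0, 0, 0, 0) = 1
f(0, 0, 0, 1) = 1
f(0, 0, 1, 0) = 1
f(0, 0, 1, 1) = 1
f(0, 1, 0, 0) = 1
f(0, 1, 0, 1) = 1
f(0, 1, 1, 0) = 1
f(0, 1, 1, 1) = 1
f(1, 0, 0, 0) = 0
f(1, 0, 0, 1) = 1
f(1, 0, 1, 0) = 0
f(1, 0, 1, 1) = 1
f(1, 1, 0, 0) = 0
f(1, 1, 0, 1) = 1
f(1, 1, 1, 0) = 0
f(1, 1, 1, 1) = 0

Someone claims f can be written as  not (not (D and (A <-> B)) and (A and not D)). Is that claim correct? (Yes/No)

No

Test each input against both f and the formula:
  A=0, B=0, C=0, D=0: formula gives 1, f = 1 ✓
  A=0, B=0, C=0, D=1: formula gives 1, f = 1 ✓
  A=0, B=0, C=1, D=0: formula gives 1, f = 1 ✓
  A=0, B=0, C=1, D=1: formula gives 1, f = 1 ✓
  …
  A=1, B=1, C=1, D=1: formula gives 1, but f = 0 ✗
Since they disagree at (1,1,1,1), the expression is not a correct formula for f.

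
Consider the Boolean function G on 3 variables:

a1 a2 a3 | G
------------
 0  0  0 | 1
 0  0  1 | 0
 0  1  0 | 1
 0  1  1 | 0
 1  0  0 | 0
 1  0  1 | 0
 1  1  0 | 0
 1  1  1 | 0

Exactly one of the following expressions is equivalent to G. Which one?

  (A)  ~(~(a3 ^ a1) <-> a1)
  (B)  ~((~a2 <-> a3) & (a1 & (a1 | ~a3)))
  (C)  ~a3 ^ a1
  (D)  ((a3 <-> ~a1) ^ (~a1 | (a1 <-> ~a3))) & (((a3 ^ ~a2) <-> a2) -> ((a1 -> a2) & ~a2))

(A) disagrees with G on (1,0,0) (formula → 1, table → 0); rule it out.
(B) disagrees with G on (0,0,1) (formula → 1, table → 0); rule it out.
(C) disagrees with G on (1,0,1) (formula → 1, table → 0); rule it out.
Only (D) survives; checking it on all 8 rows confirms it matches G.

D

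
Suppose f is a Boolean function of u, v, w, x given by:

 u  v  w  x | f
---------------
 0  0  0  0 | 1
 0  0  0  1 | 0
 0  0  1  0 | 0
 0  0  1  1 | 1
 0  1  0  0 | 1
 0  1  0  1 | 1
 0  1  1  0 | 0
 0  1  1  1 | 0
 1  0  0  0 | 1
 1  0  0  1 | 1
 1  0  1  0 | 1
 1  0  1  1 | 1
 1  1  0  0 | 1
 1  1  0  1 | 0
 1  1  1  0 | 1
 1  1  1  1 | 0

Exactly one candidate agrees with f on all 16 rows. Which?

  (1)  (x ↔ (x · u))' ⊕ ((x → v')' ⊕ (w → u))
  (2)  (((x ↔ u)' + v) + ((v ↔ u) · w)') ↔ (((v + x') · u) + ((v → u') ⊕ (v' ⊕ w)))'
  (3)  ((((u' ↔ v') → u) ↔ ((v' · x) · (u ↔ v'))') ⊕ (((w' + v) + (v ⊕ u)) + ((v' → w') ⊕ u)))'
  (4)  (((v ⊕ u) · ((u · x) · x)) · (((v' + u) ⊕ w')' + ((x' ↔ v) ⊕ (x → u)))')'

(2) fails at (0,0,0,1): the formula yields 1, f is 0.
(3) fails at (0,0,0,0): the formula yields 0, f is 1.
(4) fails at (0,0,0,1): the formula yields 1, f is 0.
(1) is the remaining candidate, and it agrees with f on all 16 inputs.

1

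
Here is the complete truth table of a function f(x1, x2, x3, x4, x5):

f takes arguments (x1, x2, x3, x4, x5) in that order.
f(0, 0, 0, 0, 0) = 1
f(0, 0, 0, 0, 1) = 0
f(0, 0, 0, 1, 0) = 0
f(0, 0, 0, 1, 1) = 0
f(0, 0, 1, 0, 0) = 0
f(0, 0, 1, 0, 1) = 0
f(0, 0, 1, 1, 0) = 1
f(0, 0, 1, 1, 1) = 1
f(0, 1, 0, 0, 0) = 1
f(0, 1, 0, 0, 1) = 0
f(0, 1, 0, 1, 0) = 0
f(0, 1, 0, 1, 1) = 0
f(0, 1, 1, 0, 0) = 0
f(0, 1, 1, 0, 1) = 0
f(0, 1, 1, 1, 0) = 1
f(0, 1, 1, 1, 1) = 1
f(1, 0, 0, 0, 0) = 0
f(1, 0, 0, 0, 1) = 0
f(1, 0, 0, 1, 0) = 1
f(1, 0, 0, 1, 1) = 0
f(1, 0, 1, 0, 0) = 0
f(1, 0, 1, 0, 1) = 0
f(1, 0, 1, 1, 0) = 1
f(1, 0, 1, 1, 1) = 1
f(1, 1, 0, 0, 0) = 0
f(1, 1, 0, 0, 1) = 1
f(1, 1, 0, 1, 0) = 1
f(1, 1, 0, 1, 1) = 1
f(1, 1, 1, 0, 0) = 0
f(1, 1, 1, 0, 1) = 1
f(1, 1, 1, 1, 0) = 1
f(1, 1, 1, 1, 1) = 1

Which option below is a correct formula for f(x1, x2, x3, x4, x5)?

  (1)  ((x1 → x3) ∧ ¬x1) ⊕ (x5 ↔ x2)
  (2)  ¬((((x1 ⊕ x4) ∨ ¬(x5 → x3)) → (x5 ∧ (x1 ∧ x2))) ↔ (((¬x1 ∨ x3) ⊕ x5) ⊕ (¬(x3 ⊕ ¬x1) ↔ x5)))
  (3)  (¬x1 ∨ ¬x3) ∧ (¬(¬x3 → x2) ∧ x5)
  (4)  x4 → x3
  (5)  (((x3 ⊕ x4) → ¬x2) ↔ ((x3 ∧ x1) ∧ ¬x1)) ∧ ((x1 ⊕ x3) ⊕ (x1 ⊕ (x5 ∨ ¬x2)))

(1) fails at (0,0,0,0,0): the formula yields 0, f is 1.
(3) fails at (0,0,0,0,0): the formula yields 0, f is 1.
(4) fails at (0,0,0,0,1): the formula yields 1, f is 0.
(5) fails at (0,0,0,0,0): the formula yields 0, f is 1.
Only (2) survives; checking it on all 32 rows confirms it matches f.

2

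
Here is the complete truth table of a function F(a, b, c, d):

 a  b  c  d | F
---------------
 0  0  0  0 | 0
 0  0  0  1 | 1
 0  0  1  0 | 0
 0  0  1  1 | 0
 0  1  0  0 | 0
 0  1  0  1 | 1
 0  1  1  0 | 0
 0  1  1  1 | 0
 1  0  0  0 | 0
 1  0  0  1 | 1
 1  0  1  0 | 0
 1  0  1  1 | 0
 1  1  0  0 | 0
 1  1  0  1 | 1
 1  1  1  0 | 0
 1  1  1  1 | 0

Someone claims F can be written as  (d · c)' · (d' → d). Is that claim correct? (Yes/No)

Evaluate (d · c)' · (d' → d) on each row and compare to F:
  a=0, b=0, c=0, d=0: formula gives 0, F = 0 ✓
  a=0, b=0, c=0, d=1: formula gives 1, F = 1 ✓
  a=0, b=0, c=1, d=0: formula gives 0, F = 0 ✓
  a=0, b=0, c=1, d=1: formula gives 0, F = 0 ✓
  …and likewise for the remaining 12 rows.
No disagreement on any input; they are logically equivalent.

Yes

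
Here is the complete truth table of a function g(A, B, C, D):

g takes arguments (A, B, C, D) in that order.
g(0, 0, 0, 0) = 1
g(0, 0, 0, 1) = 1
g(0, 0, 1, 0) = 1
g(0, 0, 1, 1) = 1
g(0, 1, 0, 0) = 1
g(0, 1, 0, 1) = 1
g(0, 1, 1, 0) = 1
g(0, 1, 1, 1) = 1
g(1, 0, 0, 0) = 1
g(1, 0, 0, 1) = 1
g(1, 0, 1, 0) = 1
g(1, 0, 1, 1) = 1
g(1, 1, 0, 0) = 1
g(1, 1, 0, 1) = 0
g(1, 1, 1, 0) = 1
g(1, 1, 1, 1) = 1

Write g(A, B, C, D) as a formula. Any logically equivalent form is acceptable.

g(A, B, C, D) = ¬(((A ∧ B) ∧ ¬C) ∧ D)

Only row (1,1,0,1) gives 0. So g is 1 everywhere except there — the complement of the minterm A·B·¬C·D.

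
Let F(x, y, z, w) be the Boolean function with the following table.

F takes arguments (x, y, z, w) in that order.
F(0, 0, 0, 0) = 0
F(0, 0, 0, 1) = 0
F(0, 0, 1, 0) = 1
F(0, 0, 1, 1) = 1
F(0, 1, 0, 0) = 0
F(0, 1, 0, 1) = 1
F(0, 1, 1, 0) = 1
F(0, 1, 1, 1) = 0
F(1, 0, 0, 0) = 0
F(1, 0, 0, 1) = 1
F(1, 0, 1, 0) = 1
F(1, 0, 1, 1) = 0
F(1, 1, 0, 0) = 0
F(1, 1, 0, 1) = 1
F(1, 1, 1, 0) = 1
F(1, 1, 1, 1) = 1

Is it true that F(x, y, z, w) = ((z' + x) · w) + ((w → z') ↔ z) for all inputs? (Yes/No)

No

Evaluate ((z' + x) · w) + ((w → z') ↔ z) on each row and compare to F:
  x=0, y=0, z=0, w=0: formula gives 0, F = 0 ✓
  x=0, y=0, z=0, w=1: formula gives 1, but F = 0 ✗
A single disagreement suffices: at (0,0,0,1) they differ, so the formula does not compute F.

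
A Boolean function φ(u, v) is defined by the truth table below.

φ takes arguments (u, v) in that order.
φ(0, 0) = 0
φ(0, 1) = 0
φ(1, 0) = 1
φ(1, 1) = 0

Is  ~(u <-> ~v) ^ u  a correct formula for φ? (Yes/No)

Check the formula against φ row by row:
  u=0, v=0: formula gives 1, but φ = 0 ✗
A single disagreement suffices: at (0,0) they differ, so the formula does not compute φ.

No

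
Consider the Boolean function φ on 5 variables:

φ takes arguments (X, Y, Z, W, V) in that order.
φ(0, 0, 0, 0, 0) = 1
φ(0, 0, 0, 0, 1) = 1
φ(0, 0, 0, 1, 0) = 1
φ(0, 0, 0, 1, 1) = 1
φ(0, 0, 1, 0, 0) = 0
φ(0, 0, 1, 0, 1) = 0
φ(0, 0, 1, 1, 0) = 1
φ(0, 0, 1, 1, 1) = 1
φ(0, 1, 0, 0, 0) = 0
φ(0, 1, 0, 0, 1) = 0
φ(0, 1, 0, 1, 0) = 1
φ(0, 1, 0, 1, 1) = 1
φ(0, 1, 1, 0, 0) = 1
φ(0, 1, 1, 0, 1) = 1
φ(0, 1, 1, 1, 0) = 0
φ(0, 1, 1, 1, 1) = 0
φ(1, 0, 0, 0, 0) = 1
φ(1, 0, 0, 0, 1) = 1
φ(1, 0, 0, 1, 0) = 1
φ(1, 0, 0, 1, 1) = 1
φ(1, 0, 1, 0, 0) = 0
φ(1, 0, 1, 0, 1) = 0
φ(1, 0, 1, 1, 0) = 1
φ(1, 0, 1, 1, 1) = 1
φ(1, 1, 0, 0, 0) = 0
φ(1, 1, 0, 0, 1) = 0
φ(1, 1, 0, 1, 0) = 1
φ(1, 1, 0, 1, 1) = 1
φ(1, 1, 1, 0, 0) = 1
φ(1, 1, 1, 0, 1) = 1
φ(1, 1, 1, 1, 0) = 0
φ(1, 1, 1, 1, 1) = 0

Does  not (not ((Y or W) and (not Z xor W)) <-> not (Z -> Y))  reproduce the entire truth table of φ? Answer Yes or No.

Yes

Check the formula against φ row by row:
  X=0, Y=0, Z=0, W=0, V=0: formula gives 1, φ = 1 ✓
  X=0, Y=0, Z=0, W=0, V=1: formula gives 1, φ = 1 ✓
  X=0, Y=0, Z=0, W=1, V=0: formula gives 1, φ = 1 ✓
  X=0, Y=0, Z=0, W=1, V=1: formula gives 1, φ = 1 ✓
  … (the remaining 28 rows also agree.)
All 32 rows match — the expression computes φ exactly.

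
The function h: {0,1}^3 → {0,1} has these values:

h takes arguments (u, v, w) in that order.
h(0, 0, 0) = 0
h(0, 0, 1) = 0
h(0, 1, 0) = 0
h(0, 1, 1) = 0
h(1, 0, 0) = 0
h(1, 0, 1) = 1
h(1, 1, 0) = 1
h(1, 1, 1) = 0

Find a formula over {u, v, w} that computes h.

h(u, v, w) = ((u ∧ ¬v) ∧ w) ∨ ((u ∧ v) ∧ ¬w)

h=1 on 2 inputs: (1,0,1), (1,1,0). Reading each as a conjunction of literals (u·¬v·w, u·v·¬w) and taking the OR gives the canonical DNF.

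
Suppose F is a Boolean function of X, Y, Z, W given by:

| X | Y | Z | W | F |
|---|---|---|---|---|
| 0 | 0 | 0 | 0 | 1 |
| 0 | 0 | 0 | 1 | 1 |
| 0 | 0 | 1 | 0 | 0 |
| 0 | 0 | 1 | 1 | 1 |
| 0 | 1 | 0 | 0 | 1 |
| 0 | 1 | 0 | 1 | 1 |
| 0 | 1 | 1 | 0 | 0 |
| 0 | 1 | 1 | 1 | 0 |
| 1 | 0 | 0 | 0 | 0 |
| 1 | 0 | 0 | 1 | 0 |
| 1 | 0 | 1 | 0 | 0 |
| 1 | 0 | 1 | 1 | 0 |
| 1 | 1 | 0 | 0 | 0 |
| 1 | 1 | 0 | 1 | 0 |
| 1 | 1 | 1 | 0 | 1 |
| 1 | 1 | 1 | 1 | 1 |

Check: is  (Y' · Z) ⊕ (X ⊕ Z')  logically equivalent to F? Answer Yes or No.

No

Check the formula against F row by row:
  X=0, Y=0, Z=0, W=0: formula gives 1, F = 1 ✓
  X=0, Y=0, Z=0, W=1: formula gives 1, F = 1 ✓
  X=0, Y=0, Z=1, W=0: formula gives 1, but F = 0 ✗
Since they disagree at (0,0,1,0), the expression is not a correct formula for F.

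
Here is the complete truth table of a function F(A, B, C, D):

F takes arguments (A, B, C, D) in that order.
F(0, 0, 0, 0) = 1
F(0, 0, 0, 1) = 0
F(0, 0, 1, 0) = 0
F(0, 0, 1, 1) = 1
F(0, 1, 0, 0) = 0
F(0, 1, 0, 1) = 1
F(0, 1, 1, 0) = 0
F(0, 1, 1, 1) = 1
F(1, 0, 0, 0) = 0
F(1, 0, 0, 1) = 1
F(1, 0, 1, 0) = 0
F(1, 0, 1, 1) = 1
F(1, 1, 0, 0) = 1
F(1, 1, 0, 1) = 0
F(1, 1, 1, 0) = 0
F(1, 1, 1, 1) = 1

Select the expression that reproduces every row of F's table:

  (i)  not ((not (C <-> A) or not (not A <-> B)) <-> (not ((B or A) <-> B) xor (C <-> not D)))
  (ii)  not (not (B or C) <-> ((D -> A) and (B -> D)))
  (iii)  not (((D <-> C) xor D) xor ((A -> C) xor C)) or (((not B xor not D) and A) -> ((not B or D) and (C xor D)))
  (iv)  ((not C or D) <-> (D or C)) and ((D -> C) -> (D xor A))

(ii) disagrees with F on (0,0,0,0) (formula → 0, table → 1); rule it out.
(iii) disagrees with F on (0,0,0,1) (formula → 1, table → 0); rule it out.
(iv) disagrees with F on (0,0,0,0) (formula → 0, table → 1); rule it out.
(i) is the remaining candidate, and it agrees with F on all 16 inputs.

i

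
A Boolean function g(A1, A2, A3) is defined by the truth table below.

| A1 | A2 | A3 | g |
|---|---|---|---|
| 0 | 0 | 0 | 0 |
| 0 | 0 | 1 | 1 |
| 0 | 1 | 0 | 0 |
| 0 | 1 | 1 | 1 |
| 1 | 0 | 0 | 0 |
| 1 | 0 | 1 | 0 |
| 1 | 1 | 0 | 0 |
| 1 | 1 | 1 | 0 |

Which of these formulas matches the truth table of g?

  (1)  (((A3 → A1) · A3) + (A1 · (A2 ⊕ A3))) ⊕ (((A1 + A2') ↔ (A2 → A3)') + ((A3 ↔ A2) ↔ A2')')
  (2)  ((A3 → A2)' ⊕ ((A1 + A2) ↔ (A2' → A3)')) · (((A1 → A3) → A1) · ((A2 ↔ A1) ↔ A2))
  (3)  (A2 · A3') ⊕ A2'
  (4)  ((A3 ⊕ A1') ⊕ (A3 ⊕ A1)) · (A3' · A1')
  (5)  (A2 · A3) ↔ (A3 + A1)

(2) disagrees with g on (0,0,1) (formula → 0, table → 1); rule it out.
(3) disagrees with g on (0,0,0) (formula → 1, table → 0); rule it out.
(4) disagrees with g on (0,0,0) (formula → 1, table → 0); rule it out.
(5) disagrees with g on (0,0,0) (formula → 1, table → 0); rule it out.
That leaves (1). Evaluating it on every row reproduces the table of g exactly.

1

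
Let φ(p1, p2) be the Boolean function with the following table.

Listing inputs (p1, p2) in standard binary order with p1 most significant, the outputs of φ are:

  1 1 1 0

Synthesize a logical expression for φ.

The output is 0 only when every input is 1 — NAND of all inputs.

φ(p1, p2) = not (p1 and p2)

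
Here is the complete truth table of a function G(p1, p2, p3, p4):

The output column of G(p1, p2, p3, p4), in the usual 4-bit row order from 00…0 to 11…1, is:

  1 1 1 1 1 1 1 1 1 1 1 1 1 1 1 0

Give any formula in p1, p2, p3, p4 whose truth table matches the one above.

G(p1, p2, p3, p4) = not (((p1 and p2) and p3) and p4)

The output is 0 only when every input is 1 — NAND of all inputs.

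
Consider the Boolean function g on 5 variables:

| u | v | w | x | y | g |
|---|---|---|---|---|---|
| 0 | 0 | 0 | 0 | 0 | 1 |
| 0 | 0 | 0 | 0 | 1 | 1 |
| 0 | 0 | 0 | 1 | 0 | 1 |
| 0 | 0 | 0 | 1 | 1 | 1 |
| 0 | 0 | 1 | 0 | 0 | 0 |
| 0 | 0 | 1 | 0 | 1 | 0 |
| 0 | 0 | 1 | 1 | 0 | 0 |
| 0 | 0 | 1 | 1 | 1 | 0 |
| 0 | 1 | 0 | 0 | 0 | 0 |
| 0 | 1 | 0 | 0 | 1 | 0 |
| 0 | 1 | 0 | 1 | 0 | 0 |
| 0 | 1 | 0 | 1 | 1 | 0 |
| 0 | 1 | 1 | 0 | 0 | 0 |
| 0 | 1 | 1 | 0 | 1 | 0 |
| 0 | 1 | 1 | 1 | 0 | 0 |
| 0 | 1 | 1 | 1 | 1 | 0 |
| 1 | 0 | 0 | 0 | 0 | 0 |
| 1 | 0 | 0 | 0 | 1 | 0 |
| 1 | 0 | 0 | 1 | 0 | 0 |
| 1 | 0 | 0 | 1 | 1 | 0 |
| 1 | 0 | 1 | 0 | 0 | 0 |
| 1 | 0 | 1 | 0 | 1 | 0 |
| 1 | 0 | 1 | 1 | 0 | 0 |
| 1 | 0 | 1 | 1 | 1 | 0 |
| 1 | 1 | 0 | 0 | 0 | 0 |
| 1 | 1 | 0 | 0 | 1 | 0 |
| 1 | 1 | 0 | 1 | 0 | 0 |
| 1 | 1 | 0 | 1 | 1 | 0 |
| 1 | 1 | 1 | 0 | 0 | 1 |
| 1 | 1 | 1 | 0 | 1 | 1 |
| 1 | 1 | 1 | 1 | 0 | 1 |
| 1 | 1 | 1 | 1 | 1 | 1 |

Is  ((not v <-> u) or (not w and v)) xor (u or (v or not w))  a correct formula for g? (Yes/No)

Yes

Check the formula against g row by row:
  u=0, v=0, w=0, x=0, y=0: formula gives 1, g = 1 ✓
  u=0, v=0, w=0, x=0, y=1: formula gives 1, g = 1 ✓
  u=0, v=0, w=0, x=1, y=0: formula gives 1, g = 1 ✓
  u=0, v=0, w=0, x=1, y=1: formula gives 1, g = 1 ✓
  … (the remaining 28 rows also agree.)
Every row agrees, so the formula is equivalent.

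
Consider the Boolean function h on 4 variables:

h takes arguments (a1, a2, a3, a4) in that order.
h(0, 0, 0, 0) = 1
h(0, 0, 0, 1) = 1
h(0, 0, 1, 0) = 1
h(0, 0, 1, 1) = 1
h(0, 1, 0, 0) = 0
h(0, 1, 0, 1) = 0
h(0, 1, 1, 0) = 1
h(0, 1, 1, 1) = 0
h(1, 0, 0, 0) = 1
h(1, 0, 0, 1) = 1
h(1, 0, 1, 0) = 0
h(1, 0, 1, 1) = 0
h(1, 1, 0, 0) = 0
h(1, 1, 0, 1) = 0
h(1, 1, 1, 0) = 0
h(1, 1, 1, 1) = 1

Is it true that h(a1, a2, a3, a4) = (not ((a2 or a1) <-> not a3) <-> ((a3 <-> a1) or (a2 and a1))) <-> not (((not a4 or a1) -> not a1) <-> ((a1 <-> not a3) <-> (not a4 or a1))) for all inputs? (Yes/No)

Evaluate (not ((a2 or a1) <-> not a3) <-> ((a3 <-> a1) or (a2 and a1))) <-> not (((not a4 or a1) -> not a1) <-> ((a1 <-> not a3) <-> (not a4 or a1))) on each row and compare to h:
  a1=0, a2=0, a3=0, a4=0: formula gives 1, h = 1 ✓
  a1=0, a2=0, a3=0, a4=1: formula gives 0, but h = 1 ✗
Row (0,0,0,1) is a counterexample, so the formula is not equivalent to h.

No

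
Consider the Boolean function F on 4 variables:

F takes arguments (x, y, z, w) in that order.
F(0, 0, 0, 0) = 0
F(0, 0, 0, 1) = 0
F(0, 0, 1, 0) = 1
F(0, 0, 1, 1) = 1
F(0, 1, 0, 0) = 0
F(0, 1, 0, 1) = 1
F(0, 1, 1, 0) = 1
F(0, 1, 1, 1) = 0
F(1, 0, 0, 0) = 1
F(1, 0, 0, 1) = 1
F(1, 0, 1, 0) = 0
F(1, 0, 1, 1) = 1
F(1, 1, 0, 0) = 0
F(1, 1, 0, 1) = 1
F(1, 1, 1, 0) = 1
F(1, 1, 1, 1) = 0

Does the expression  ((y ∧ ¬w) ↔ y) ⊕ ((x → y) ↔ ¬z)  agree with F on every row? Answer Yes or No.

No

Check the formula against F row by row:
  x=0, y=0, z=0, w=0: formula gives 0, F = 0 ✓
  x=0, y=0, z=0, w=1: formula gives 0, F = 0 ✓
  x=0, y=0, z=1, w=0: formula gives 1, F = 1 ✓
  x=0, y=0, z=1, w=1: formula gives 1, F = 1 ✓
  …
  x=1, y=0, z=1, w=1: formula gives 0, but F = 1 ✗
Since they disagree at (1,0,1,1), the expression is not a correct formula for F.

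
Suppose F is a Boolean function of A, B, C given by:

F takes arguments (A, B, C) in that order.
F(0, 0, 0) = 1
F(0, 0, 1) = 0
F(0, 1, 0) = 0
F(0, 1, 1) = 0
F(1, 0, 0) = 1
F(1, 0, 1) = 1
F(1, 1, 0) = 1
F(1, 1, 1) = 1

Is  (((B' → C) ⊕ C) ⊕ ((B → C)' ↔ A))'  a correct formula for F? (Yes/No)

Evaluate (((B' → C) ⊕ C) ⊕ ((B → C)' ↔ A))' on each row and compare to F:
  A=0, B=0, C=0: formula gives 0, but F = 1 ✗
Since they disagree at (0,0,0), the expression is not a correct formula for F.

No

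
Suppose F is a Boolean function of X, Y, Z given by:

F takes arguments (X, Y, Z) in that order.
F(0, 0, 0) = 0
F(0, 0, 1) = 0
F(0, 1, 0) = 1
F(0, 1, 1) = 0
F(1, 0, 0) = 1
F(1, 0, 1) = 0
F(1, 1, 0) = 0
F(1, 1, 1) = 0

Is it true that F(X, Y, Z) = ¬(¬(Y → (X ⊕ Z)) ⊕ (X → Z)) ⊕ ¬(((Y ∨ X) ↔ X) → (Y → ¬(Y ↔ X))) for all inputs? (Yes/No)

Evaluate ¬(¬(Y → (X ⊕ Z)) ⊕ (X → Z)) ⊕ ¬(((Y ∨ X) ↔ X) → (Y → ¬(Y ↔ X))) on each row and compare to F:
  X=0, Y=0, Z=0: formula gives 0, F = 0 ✓
  X=0, Y=0, Z=1: formula gives 0, F = 0 ✓
  X=0, Y=1, Z=0: formula gives 1, F = 1 ✓
  X=0, Y=1, Z=1: formula gives 0, F = 0 ✓
  X=1, Y=0, Z=0: formula gives 1, F = 1 ✓
  … (the remaining 3 rows also agree.)
No disagreement on any input; they are logically equivalent.

Yes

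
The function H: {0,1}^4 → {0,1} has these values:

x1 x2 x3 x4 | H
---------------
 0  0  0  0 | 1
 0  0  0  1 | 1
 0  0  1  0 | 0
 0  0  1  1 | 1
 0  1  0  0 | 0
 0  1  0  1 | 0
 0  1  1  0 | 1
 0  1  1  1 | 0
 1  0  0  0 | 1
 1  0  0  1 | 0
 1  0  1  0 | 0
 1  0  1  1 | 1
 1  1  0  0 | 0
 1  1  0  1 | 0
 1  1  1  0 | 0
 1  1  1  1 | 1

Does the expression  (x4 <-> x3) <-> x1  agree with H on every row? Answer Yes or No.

No

Check the formula against H row by row:
  x1=0, x2=0, x3=0, x4=0: formula gives 0, but H = 1 ✗
A single disagreement suffices: at (0,0,0,0) they differ, so the formula does not compute H.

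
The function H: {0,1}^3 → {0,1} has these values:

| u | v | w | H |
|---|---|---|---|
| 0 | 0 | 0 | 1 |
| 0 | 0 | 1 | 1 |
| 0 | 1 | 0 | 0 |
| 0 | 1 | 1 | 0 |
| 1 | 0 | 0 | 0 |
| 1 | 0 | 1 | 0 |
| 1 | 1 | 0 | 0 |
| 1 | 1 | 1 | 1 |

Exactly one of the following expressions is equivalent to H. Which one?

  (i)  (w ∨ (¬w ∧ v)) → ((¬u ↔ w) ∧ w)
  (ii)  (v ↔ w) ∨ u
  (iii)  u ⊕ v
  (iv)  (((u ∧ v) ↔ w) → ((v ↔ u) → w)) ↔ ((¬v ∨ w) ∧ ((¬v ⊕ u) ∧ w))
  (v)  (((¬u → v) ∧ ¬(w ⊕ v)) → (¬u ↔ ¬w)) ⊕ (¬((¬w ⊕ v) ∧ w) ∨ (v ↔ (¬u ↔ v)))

iv

(i) disagrees with H on (0,1,1) (formula → 1, table → 0); rule it out.
(ii) disagrees with H on (0,0,1) (formula → 0, table → 1); rule it out.
(iii) disagrees with H on (0,0,0) (formula → 0, table → 1); rule it out.
(v) disagrees with H on (0,0,0) (formula → 0, table → 1); rule it out.
(iv) is the remaining candidate, and it agrees with H on all 8 inputs.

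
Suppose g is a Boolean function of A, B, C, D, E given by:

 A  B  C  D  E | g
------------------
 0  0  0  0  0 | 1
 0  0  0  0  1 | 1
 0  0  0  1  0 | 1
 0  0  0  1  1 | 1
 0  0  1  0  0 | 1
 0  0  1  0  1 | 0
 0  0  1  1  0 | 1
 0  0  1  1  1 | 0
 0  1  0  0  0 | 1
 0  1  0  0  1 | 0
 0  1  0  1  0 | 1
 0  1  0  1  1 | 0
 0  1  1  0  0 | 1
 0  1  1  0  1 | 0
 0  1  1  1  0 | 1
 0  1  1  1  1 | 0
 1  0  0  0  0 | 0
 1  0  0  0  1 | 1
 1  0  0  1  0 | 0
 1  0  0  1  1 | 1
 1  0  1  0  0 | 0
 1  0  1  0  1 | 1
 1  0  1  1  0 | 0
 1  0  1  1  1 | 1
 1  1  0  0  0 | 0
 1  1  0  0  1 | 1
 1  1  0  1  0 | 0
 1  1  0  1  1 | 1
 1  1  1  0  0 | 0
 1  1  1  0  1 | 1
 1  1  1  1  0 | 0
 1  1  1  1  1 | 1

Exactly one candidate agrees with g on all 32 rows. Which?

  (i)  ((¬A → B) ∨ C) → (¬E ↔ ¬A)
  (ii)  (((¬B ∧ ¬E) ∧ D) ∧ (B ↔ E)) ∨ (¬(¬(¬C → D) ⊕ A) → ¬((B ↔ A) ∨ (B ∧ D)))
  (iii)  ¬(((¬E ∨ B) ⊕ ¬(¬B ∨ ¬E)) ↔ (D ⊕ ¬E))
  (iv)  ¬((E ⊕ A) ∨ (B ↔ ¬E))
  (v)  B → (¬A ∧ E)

i

(ii) disagrees with g on (0,0,0,1,1) (formula → 0, table → 1); rule it out.
(iii) disagrees with g on (0,0,0,0,0) (formula → 0, table → 1); rule it out.
(iv) disagrees with g on (0,0,0,0,1) (formula → 0, table → 1); rule it out.
(v) disagrees with g on (0,0,1,0,1) (formula → 1, table → 0); rule it out.
Only (i) survives; checking it on all 32 rows confirms it matches g.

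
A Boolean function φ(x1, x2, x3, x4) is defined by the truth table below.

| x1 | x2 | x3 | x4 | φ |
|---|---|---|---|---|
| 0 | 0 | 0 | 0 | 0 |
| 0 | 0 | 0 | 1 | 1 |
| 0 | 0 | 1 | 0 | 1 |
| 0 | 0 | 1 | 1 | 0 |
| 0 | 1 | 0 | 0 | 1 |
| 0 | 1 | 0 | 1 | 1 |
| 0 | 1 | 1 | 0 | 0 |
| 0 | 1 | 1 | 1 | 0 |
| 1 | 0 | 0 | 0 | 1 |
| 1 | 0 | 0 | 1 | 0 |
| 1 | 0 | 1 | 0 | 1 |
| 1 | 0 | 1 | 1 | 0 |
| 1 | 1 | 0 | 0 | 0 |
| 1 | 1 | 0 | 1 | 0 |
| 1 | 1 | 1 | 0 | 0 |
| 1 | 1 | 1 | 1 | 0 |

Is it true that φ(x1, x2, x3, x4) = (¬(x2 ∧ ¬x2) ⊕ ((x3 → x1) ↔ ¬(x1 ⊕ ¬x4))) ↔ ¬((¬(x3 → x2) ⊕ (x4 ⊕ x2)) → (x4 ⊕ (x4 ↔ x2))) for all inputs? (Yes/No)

Evaluate (¬(x2 ∧ ¬x2) ⊕ ((x3 → x1) ↔ ¬(x1 ⊕ ¬x4))) ↔ ¬((¬(x3 → x2) ⊕ (x4 ⊕ x2)) → (x4 ⊕ (x4 ↔ x2))) on each row and compare to φ:
  x1=0, x2=0, x3=0, x4=0: formula gives 0, φ = 0 ✓
  x1=0, x2=0, x3=0, x4=1: formula gives 1, φ = 1 ✓
  x1=0, x2=0, x3=1, x4=0: formula gives 1, φ = 1 ✓
  x1=0, x2=0, x3=1, x4=1: formula gives 0, φ = 0 ✓
  … (the remaining 12 rows also agree.)
No disagreement on any input; they are logically equivalent.

Yes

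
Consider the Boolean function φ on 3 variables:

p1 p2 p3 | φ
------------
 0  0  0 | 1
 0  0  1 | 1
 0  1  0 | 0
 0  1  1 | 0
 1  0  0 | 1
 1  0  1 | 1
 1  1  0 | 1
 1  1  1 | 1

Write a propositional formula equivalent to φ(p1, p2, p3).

φ(p1, p2, p3) = (((p1' · p2) · p3') + ((p1' · p2) · p3))'

There are just 2 zero rows: (0,1,0), (0,1,1). Their minterms are ¬p1·p2·¬p3, ¬p1·p2·p3; the OR of those covers precisely the 0-outputs, and negating it yields φ.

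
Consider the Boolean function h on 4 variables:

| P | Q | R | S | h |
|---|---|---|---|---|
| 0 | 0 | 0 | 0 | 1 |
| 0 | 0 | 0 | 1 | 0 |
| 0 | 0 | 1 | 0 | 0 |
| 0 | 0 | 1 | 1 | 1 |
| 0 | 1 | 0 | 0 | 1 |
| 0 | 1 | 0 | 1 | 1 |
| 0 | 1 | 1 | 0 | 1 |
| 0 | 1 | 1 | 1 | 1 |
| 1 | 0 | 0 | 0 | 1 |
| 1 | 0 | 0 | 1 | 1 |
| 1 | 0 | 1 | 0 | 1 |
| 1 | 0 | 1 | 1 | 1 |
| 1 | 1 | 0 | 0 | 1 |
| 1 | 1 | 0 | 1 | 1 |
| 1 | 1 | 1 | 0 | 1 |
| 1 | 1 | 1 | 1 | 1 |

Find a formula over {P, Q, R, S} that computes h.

h(P, Q, R, S) = ¬((((¬P ∧ ¬Q) ∧ ¬R) ∧ S) ∨ (((¬P ∧ ¬Q) ∧ R) ∧ ¬S))

There are just 2 zero rows: (0,0,0,1), (0,0,1,0). Their minterms are ¬P·¬Q·¬R·S, ¬P·¬Q·R·¬S; the OR of those covers precisely the 0-outputs, and negating it yields h.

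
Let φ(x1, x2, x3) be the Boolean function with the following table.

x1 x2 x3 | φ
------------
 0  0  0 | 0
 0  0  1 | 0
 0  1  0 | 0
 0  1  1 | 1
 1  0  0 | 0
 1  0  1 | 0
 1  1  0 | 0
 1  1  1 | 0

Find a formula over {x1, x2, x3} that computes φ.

φ(x1, x2, x3) = (not x1 and x2) and x3

Only row (0,1,1) gives 1. That row's minterm ¬x1·x2·x3 is φ directly.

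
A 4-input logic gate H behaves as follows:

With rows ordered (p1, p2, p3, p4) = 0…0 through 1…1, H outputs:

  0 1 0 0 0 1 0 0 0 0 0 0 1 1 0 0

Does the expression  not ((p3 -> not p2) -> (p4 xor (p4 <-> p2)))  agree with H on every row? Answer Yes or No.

No

Test each input against both H and the formula:
  p1=0, p2=0, p3=0, p4=0: formula gives 0, H = 0 ✓
  p1=0, p2=0, p3=0, p4=1: formula gives 0, but H = 1 ✗
Since they disagree at (0,0,0,1), the expression is not a correct formula for H.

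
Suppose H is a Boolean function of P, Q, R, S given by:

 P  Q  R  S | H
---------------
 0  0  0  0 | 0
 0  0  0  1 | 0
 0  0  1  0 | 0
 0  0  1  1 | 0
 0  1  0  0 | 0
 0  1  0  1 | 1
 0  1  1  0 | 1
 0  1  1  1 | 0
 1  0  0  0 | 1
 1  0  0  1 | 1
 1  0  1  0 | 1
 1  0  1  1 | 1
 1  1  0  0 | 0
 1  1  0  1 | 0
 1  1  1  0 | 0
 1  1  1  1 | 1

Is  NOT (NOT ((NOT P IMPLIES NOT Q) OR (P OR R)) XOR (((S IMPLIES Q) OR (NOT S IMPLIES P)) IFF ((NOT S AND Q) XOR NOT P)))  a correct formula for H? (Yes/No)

Evaluate NOT (NOT ((NOT P IMPLIES NOT Q) OR (P OR R)) XOR (((S IMPLIES Q) OR (NOT S IMPLIES P)) IFF ((NOT S AND Q) XOR NOT P))) on each row and compare to H:
  P=0, Q=0, R=0, S=0: formula gives 0, H = 0 ✓
  P=0, Q=0, R=0, S=1: formula gives 0, H = 0 ✓
  P=0, Q=0, R=1, S=0: formula gives 0, H = 0 ✓
  P=0, Q=0, R=1, S=1: formula gives 0, H = 0 ✓
  …
  P=1, Q=1, R=0, S=1: formula gives 1, but H = 0 ✗
A single disagreement suffices: at (1,1,0,1) they differ, so the formula does not compute H.

No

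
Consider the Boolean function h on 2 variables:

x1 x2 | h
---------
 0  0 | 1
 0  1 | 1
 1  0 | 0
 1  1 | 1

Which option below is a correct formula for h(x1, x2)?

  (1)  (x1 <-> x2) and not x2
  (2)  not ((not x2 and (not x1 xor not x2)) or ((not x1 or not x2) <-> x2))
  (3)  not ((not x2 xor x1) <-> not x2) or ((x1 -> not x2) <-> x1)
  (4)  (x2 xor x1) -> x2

4

(1) fails at (0,1): the formula yields 0, h is 1.
(2) fails at (0,1): the formula yields 0, h is 1.
(3) fails at (0,0): the formula yields 0, h is 1.
(4) is the remaining candidate, and it agrees with h on all 4 inputs.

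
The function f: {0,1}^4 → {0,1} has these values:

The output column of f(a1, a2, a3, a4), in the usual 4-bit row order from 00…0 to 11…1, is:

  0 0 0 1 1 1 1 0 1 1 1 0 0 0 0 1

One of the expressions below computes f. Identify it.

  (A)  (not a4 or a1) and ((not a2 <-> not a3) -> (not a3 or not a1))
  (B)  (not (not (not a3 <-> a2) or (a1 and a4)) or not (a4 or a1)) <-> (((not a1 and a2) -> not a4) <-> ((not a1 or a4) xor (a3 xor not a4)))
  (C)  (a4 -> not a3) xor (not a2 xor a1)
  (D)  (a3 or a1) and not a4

C

(A) disagrees with f on (0,0,0,0) (formula → 1, table → 0); rule it out.
(B) disagrees with f on (0,0,1,0) (formula → 1, table → 0); rule it out.
(D) disagrees with f on (0,0,1,0) (formula → 1, table → 0); rule it out.
Only (C) survives; checking it on all 16 rows confirms it matches f.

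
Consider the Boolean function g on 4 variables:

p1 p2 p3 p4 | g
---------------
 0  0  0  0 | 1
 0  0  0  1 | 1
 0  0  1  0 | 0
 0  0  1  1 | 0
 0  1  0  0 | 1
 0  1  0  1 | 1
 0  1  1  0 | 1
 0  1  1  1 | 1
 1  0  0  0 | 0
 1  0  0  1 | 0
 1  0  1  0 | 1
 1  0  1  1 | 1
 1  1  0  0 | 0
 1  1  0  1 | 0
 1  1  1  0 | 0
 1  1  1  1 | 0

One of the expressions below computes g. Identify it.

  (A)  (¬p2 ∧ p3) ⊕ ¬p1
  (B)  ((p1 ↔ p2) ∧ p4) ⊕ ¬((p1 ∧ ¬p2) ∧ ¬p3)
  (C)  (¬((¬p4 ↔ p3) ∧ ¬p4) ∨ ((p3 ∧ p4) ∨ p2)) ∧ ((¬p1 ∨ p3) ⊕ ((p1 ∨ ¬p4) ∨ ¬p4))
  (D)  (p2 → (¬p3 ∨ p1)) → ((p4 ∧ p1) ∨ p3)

A

(B) disagrees with g on (0,0,0,1) (formula → 0, table → 1); rule it out.
(C) disagrees with g on (0,0,0,0) (formula → 0, table → 1); rule it out.
(D) disagrees with g on (0,0,0,0) (formula → 0, table → 1); rule it out.
That leaves (A). Evaluating it on every row reproduces the table of g exactly.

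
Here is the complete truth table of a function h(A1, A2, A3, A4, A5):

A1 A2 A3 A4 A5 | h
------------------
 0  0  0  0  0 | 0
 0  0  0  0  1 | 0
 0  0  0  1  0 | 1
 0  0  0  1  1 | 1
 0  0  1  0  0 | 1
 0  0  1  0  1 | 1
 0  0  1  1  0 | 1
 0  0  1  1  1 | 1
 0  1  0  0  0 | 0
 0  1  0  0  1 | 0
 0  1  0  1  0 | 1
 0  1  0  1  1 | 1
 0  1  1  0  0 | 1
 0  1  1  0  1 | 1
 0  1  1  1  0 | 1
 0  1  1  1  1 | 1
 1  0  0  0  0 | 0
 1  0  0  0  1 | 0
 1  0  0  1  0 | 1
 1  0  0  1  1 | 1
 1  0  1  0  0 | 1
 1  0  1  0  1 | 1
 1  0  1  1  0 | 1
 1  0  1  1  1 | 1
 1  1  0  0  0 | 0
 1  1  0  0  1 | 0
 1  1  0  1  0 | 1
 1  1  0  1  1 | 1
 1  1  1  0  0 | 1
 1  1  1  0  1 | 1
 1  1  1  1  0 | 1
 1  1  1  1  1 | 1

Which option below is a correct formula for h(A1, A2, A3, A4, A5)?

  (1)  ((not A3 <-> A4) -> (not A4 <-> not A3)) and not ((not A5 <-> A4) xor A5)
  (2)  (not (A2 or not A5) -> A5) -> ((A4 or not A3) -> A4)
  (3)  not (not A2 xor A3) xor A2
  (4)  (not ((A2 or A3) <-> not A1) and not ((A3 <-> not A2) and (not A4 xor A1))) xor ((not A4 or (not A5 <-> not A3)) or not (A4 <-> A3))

2

(1) fails at (0,0,0,0,0): the formula yields 1, h is 0.
(3) fails at (0,0,0,1,0): the formula yields 0, h is 1.
(4) fails at (0,0,0,1,0): the formula yields 0, h is 1.
Only (2) survives; checking it on all 32 rows confirms it matches h.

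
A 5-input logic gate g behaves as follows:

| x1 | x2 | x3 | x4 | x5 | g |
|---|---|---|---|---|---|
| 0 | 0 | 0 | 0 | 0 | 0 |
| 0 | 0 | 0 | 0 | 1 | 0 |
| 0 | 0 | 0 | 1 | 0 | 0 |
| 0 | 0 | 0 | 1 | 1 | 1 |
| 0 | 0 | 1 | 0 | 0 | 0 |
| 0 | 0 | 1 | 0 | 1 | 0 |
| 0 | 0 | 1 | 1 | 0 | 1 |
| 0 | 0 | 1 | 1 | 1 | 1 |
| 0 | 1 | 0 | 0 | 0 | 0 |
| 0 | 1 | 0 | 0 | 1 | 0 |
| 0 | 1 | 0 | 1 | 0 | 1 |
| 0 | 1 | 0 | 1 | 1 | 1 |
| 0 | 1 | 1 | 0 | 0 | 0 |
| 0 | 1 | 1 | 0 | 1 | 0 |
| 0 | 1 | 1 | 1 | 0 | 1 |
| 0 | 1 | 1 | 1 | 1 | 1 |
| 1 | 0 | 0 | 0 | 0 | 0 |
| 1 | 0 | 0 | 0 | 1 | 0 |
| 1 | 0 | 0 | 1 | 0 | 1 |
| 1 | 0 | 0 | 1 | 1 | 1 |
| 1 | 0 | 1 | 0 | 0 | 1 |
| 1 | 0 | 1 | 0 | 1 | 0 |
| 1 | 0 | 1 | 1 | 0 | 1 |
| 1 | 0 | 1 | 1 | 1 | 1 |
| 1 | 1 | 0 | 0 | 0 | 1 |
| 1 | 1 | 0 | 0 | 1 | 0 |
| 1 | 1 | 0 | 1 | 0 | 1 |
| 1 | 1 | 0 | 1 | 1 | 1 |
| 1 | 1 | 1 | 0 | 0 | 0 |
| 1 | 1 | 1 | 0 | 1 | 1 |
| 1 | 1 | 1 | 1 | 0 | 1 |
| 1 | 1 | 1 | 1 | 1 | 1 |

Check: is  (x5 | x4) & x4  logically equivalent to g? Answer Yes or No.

Evaluate (x5 | x4) & x4 on each row and compare to g:
  x1=0, x2=0, x3=0, x4=0, x5=0: formula gives 0, g = 0 ✓
  x1=0, x2=0, x3=0, x4=0, x5=1: formula gives 0, g = 0 ✓
  x1=0, x2=0, x3=0, x4=1, x5=0: formula gives 1, but g = 0 ✗
Row (0,0,0,1,0) is a counterexample, so the formula is not equivalent to g.

No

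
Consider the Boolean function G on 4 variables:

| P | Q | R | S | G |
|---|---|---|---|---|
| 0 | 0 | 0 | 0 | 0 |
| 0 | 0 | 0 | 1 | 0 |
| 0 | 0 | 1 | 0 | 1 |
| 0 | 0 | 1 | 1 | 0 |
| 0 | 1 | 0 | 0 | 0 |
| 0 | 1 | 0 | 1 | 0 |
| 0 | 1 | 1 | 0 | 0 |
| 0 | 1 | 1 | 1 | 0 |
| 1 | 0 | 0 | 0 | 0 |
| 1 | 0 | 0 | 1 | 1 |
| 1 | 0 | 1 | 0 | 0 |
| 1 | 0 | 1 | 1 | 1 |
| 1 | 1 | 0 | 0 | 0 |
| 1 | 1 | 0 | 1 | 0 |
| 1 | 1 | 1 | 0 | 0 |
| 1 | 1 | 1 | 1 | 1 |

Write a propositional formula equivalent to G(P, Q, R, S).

G=1 on 4 inputs: (0,0,1,0), (1,0,0,1), (1,0,1,1), (1,1,1,1). Reading each as a conjunction of literals (¬P·¬Q·R·¬S, P·¬Q·¬R·S, P·¬Q·R·S, P·Q·R·S) and taking the OR gives the canonical DNF.

G(P, Q, R, S) = (((((¬P ∧ ¬Q) ∧ R) ∧ ¬S) ∨ (((P ∧ ¬Q) ∧ ¬R) ∧ S)) ∨ (((P ∧ ¬Q) ∧ R) ∧ S)) ∨ (((P ∧ Q) ∧ R) ∧ S)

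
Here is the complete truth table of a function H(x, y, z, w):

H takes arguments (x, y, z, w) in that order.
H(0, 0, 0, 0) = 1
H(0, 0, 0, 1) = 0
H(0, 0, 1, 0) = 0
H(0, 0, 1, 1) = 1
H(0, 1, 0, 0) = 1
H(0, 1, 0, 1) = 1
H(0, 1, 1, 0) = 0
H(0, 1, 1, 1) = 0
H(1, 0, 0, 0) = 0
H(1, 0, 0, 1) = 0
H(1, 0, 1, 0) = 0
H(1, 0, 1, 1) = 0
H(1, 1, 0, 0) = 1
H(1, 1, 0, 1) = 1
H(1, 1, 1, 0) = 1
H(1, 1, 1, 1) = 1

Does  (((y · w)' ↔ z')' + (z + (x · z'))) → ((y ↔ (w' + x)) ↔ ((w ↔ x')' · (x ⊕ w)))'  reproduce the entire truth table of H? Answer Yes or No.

No

Check the formula against H row by row:
  x=0, y=0, z=0, w=0: formula gives 1, H = 1 ✓
  x=0, y=0, z=0, w=1: formula gives 1, but H = 0 ✗
Row (0,0,0,1) is a counterexample, so the formula is not equivalent to H.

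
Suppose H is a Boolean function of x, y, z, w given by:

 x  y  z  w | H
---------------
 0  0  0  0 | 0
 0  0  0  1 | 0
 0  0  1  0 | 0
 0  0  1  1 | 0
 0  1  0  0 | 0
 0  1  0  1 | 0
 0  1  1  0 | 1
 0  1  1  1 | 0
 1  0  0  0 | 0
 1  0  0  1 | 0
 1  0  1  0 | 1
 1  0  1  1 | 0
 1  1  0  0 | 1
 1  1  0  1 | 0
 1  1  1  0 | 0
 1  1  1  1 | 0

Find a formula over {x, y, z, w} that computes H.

H=1 on 3 inputs: (0,1,1,0), (1,0,1,0), (1,1,0,0). Reading each as a conjunction of literals (¬x·y·z·¬w, x·¬y·z·¬w, x·y·¬z·¬w) and taking the OR gives the canonical DNF.

H(x, y, z, w) = ((((NOT x AND y) AND z) AND NOT w) OR (((x AND NOT y) AND z) AND NOT w)) OR (((x AND y) AND NOT z) AND NOT w)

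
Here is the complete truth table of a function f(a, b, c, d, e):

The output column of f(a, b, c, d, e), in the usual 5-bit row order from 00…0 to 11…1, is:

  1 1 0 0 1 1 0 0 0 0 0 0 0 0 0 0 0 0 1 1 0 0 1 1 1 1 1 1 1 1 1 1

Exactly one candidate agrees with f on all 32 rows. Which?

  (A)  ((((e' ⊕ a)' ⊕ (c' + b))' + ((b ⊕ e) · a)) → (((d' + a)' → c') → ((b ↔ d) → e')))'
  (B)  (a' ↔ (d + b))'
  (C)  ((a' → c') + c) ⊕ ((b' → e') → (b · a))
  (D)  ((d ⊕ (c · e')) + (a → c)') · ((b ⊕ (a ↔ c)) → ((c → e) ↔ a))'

B

(A) fails at (0,0,0,0,0): the formula yields 0, f is 1.
(C) fails at (0,0,0,0,1): the formula yields 0, f is 1.
(D) fails at (0,0,0,0,0): the formula yields 0, f is 1.
That leaves (B). Evaluating it on every row reproduces the table of f exactly.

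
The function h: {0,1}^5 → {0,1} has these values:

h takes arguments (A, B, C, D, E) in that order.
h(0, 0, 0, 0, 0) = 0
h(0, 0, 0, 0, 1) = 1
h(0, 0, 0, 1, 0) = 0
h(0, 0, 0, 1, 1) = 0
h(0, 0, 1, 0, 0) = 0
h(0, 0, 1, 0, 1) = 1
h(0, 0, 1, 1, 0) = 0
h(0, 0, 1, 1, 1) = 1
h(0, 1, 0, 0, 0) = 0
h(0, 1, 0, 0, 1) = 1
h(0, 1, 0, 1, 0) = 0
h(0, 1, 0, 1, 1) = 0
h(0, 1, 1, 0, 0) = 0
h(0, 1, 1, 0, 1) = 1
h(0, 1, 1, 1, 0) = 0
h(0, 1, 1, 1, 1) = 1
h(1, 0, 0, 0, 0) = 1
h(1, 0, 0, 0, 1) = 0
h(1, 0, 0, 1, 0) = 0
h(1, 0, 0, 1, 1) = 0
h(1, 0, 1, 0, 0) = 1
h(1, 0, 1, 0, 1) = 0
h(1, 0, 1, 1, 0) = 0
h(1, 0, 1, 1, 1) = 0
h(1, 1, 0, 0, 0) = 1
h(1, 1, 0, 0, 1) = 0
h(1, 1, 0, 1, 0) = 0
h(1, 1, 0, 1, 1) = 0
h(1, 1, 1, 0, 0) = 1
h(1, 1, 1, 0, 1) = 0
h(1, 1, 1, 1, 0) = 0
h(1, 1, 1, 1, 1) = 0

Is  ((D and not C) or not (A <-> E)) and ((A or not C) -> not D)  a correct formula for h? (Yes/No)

Test each input against both h and the formula:
  A=0, B=0, C=0, D=0, E=0: formula gives 0, h = 0 ✓
  A=0, B=0, C=0, D=0, E=1: formula gives 1, h = 1 ✓
  A=0, B=0, C=0, D=1, E=0: formula gives 0, h = 0 ✓
  A=0, B=0, C=0, D=1, E=1: formula gives 0, h = 0 ✓
  … (the remaining 28 rows also agree.)
Every row agrees, so the formula is equivalent.

Yes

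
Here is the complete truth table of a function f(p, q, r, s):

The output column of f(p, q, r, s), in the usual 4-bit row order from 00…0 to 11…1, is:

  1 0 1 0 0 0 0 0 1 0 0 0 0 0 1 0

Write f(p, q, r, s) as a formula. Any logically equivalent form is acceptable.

Collect the rows where f=1 — (0,0,0,0), (0,0,1,0), (1,0,0,0), (1,1,1,0) — and write one minterm per row: ¬p·¬q·¬r·¬s, ¬p·¬q·r·¬s, p·¬q·¬r·¬s, p·q·r·¬s. Their union (logical OR) reproduces the table exactly.

f(p, q, r, s) = (((((not p and not q) and not r) and not s) or (((not p and not q) and r) and not s)) or (((p and not q) and not r) and not s)) or (((p and q) and r) and not s)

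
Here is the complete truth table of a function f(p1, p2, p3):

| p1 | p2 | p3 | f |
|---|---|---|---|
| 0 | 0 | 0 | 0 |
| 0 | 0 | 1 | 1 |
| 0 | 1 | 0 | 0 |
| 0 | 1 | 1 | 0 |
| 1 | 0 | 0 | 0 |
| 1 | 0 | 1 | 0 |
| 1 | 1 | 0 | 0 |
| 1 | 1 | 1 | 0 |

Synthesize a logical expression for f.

f(p1, p2, p3) = (NOT p1 AND NOT p2) AND p3

Only row (0,0,1) gives 1. That row's minterm ¬p1·¬p2·p3 is f directly.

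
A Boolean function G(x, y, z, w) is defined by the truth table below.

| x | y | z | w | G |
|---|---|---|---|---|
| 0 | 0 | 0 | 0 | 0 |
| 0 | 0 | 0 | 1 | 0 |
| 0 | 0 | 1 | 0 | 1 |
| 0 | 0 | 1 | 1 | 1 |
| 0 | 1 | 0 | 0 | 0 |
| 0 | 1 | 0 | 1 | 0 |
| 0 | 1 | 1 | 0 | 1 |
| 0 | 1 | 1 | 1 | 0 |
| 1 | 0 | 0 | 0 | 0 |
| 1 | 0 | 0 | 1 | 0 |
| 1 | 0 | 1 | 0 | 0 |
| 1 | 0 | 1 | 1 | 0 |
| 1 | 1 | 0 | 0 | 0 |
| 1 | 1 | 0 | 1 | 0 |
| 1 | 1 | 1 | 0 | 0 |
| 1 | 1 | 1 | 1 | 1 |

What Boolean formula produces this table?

G(x, y, z, w) = (((((not x and not y) and z) and not w) or (((not x and not y) and z) and w)) or (((not x and y) and z) and not w)) or (((x and y) and z) and w)

Collect the rows where G=1 — (0,0,1,0), (0,0,1,1), (0,1,1,0), (1,1,1,1) — and write one minterm per row: ¬x·¬y·z·¬w, ¬x·¬y·z·w, ¬x·y·z·¬w, x·y·z·w. Their union (logical OR) reproduces the table exactly.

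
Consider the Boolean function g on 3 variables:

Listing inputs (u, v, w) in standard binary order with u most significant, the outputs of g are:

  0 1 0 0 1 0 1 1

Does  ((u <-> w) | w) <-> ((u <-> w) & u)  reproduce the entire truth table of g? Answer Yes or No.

No

Evaluate ((u <-> w) | w) <-> ((u <-> w) & u) on each row and compare to g:
  u=0, v=0, w=0: formula gives 0, g = 0 ✓
  u=0, v=0, w=1: formula gives 0, but g = 1 ✗
Row (0,0,1) is a counterexample, so the formula is not equivalent to g.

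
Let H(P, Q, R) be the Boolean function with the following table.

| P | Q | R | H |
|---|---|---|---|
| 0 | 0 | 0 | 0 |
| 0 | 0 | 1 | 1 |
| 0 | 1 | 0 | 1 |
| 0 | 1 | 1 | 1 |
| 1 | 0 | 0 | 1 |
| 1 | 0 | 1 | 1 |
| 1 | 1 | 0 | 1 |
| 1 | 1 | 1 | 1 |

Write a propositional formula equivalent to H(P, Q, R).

H(P, Q, R) = ((P' · Q') · R')'

Only row (0,0,0) gives 0. So H is 1 everywhere except there — the complement of the minterm ¬P·¬Q·¬R.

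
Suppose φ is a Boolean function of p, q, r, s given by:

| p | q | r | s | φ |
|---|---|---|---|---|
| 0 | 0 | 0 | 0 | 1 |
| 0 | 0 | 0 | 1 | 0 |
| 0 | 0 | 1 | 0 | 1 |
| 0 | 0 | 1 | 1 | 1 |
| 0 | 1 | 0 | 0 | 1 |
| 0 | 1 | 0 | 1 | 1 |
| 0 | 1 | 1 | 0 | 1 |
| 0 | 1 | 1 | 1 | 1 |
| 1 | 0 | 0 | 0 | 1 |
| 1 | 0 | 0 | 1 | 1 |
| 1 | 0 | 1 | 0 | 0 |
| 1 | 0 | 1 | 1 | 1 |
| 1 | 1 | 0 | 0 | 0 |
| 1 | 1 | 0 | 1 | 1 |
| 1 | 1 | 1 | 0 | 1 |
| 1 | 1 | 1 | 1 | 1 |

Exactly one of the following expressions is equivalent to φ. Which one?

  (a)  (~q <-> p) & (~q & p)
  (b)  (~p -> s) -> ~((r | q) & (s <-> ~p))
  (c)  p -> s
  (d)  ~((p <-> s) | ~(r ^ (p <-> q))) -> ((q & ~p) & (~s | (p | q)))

d

(a): at (0,0,0,0) it gives 0, but φ = 1 — eliminated.
(b): at (0,0,0,1) it gives 1, but φ = 0 — eliminated.
(c): at (0,0,0,1) it gives 1, but φ = 0 — eliminated.
That leaves (d). Evaluating it on every row reproduces the table of φ exactly.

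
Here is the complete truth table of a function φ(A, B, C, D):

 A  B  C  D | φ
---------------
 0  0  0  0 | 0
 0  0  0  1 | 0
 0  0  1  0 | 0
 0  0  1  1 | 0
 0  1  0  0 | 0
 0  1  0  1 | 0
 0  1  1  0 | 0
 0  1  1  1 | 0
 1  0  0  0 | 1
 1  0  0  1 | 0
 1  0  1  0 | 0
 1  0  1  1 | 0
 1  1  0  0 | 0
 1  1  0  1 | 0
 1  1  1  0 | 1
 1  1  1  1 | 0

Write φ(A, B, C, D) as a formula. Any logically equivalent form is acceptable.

φ(A, B, C, D) = (((A AND NOT B) AND NOT C) AND NOT D) OR (((A AND B) AND C) AND NOT D)

The 1-rows are (1,0,0,0), (1,1,1,0). Each contributes one minterm — A·¬B·¬C·¬D; A·B·C·¬D — and their disjunction is a sum-of-products form of φ.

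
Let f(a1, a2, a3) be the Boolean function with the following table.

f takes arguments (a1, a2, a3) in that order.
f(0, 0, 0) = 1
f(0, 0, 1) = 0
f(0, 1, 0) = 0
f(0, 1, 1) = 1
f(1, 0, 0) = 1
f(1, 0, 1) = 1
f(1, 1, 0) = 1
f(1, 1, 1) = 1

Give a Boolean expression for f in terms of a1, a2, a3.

f(a1, a2, a3) = ~(((~a1 & ~a2) & a3) | ((~a1 & a2) & ~a3))

There are just 2 zero rows: (0,0,1), (0,1,0). Their minterms are ¬a1·¬a2·a3, ¬a1·a2·¬a3; the OR of those covers precisely the 0-outputs, and negating it yields f.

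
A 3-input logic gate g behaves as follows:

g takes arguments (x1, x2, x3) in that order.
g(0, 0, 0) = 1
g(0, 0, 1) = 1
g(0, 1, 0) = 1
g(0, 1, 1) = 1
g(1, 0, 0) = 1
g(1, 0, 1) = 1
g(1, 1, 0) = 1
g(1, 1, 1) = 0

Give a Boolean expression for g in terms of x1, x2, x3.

g(x1, x2, x3) = NOT ((x1 AND x2) AND x3)

The output is 0 only when every input is 1 — NAND of all inputs.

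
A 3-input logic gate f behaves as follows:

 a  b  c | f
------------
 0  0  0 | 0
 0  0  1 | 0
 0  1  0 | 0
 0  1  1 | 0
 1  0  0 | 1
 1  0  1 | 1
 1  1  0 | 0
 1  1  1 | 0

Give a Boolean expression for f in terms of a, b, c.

f(a, b, c) = ((a & ~b) & ~c) | ((a & ~b) & c)

f=1 on 2 inputs: (1,0,0), (1,0,1). Reading each as a conjunction of literals (a·¬b·¬c, a·¬b·c) and taking the OR gives the canonical DNF.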